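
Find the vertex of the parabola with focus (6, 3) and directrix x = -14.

(-4, 3)

The vertex is the midpoint between the focus and the directrix along the axis of symmetry.
Axis is horizontal (directrix is vertical). Vertex x-coordinate = (6 + (-14))/2 = -4; y-coordinate = 3.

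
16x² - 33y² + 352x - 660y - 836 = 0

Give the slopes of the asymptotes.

4√33/33 and -4√33/33

Collect terms: 16(x² + 22x) -33(y² + 20y) = 836
Completing the square gives 16(x + 11)² -33(y + 10)² = 836 + 1936 - 3300 = -528.
Divide by -528: (y + 10)²/16 - (x + 11)²/33 = 1
Hyperbola, center (-11, -10), transverse axis vertical; a² = 16, b² = 33.
For a vertical hyperbola the asymptotes have slope ±a/b.
Here that is ±4/√33 = ±4√33/33.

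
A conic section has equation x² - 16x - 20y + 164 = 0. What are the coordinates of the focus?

(8, 10)

Only x is squared. Complete the square in x: (x - 8)² = 20(y - 5).
Vertex (8, 5); 4p = 20 so p = 5. Opens up.
Focus is p units from the vertex along the axis: (h, k + p).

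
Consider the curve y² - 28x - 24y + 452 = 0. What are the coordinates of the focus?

Only y is squared. Complete the square in y: (y - 12)² = 28(x - 11).
Vertex (11, 12); 4p = 28 so p = 7. Opens right.
Focus is p units from the vertex along the axis: (h + p, k).

(18, 12)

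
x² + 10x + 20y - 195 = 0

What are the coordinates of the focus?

Only x is squared. Complete the square in x: (x + 5)² = -20(y - 11).
Vertex (-5, 11); 4p = -20 so p = -5. Opens down.
Focus is p units from the vertex along the axis: (h, k + p).

(-5, 6)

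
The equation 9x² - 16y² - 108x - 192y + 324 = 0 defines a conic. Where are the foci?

(6, -16) and (6, 4)

Group: 9(x² - 12x) -16(y² + 12y) = -324
Complete the square in x and y: 9(x - 6)² -16(y + 6)² = -324 + 324 - 576 = -576
Divide by -576: (y + 6)²/36 - (x - 6)²/64 = 1
Hyperbola, center (6, -6), transverse axis vertical; a² = 36, b² = 64.
c² = a² + b² = 36 + 64 = 100, so c = 10.
Foci lie on the vertical axis through the center: (h, k ± c).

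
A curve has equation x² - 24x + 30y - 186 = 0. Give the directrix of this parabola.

y = 37/2

Only x is squared. Complete the square in x: (x - 12)² = -30(y - 11).
Vertex (12, 11); 4p = -30 so p = -15/2. Opens down.
Directrix is the horizontal line y = k − p = 11 − (-15/2) = 37/2.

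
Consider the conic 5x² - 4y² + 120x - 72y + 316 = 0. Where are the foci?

5(x² + 24x) -4(y² + 18y) = -316
Completing the square gives 5(x + 12)² -4(y + 9)² = -316 + 720 - 324 = 80.
Divide through by 80 to get (x + 12)²/16 - (y + 9)²/20 = 1.
Hyperbola, center (-12, -9), transverse axis horizontal; a² = 16, b² = 20.
c² = a² + b² = 16 + 20 = 36, so c = 6.
Foci lie on the horizontal axis through the center: (h ± c, k).

(-18, -9) and (-6, -9)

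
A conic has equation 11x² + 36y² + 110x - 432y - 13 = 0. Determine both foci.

(-15, 6) and (5, 6)

Group the x- and y-terms: 11(x² + 10x) + 36(y² - 12y) = 13
Completing the square gives 11(x + 5)² + 36(y - 6)² = 13 + 275 + 1296 = 1584.
Divide by 1584: (x + 5)²/144 + (y - 6)²/44 = 1
Ellipse, center (-5, 6), major axis horizontal; a² = 144, b² = 44.
c² = a² - b² = 144 - 44 = 100, so c = 10.
Foci lie on the horizontal axis through the center: (h ± c, k).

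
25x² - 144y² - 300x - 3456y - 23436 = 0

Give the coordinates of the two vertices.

(-6, -12) and (18, -12)

Rearranging, 25(x² - 12x) -144(y² + 24y) = 23436.
Completing the square gives 25(x - 6)² -144(y + 12)² = 23436 + 900 - 20736 = 3600.
Divide by 3600: (x - 6)²/144 - (y + 12)²/25 = 1
Hyperbola, center (6, -12), transverse axis horizontal; a² = 144, b² = 25.
a = 12. Vertices at (h ± a, k).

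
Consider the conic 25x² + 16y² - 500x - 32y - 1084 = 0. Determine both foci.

(10, -8) and (10, 10)

Rearranging, 25(x² - 20x) + 16(y² - 2y) = 1084.
Complete the square: 25(x - 10)² + 16(y - 1)² = 1084 + 2500 + 16 = 3600
Divide through by 3600 to get (x - 10)²/144 + (y - 1)²/225 = 1.
Ellipse, center (10, 1), major axis vertical; a² = 225, b² = 144.
c² = a² - b² = 225 - 144 = 81, so c = 9.
Foci lie on the vertical axis through the center: (h, k ± c).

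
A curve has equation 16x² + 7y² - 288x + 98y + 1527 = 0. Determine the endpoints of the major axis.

Group: 16(x² - 18x) + 7(y² + 14y) = -1527
Completing the square gives 16(x - 9)² + 7(y + 7)² = -1527 + 1296 + 343 = 112.
Divide by 112: (x - 9)²/7 + (y + 7)²/16 = 1
Ellipse, center (9, -7), major axis vertical; a² = 16, b² = 7.
a = 4. Vertices at (h, k ± a).

(9, -11) and (9, -3)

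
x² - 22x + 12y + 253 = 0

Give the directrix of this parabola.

y = -8

Only x is squared. Complete the square in x: (x - 11)² = -12(y + 11).
Vertex (11, -11); 4p = -12 so p = -3. Opens down.
Directrix is the horizontal line y = k − p = -11 − (-3) = -8.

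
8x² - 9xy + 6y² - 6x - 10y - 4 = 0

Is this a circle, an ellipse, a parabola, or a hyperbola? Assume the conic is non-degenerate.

A = 8, B = -9, C = 6.
Discriminant B² − 4AC = (-9)² − 4·8·6 = -111.
B² − 4AC < 0 ⇒ ellipse.

ellipse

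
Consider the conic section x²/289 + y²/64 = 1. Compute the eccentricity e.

e = 15/17

Center (0, 0). The larger denominator 289 sits under the x-term, so the major axis is horizontal; a² = 289, b² = 64.
c² = a² - b² = 225, so c = 15.
e = c/a = 15/17.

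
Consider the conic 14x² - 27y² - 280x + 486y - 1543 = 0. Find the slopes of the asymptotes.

Group: 14(x² - 20x) -27(y² - 18y) = 1543
Complete the square in x and y: 14(x - 10)² -27(y - 9)² = 1543 + 1400 - 2187 = 756
Divide through by 756 to get (x - 10)²/54 - (y - 9)²/28 = 1.
Hyperbola, center (10, 9), transverse axis horizontal; a² = 54, b² = 28.
For a horizontal hyperbola the asymptotes have slope ±b/a.
Here that is ±2√7/3√6 = ±√42/9.

√42/9 and -√42/9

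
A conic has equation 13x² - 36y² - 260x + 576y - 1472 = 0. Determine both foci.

(3, 8) and (17, 8)

Collect terms: 13(x² - 20x) -36(y² - 16y) = 1472
Completing the square gives 13(x - 10)² -36(y - 8)² = 1472 + 1300 - 2304 = 468.
Divide through by 468 to get (x - 10)²/36 - (y - 8)²/13 = 1.
Hyperbola, center (10, 8), transverse axis horizontal; a² = 36, b² = 13.
c² = a² + b² = 36 + 13 = 49, so c = 7.
Foci lie on the horizontal axis through the center: (h ± c, k).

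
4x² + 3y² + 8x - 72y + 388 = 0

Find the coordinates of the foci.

Group the x- and y-terms: 4(x² + 2x) + 3(y² - 24y) = -388
Complete the square in x and y: 4(x + 1)² + 3(y - 12)² = -388 + 4 + 432 = 48
Divide through by 48 to get (x + 1)²/12 + (y - 12)²/16 = 1.
Ellipse, center (-1, 12), major axis vertical; a² = 16, b² = 12.
c² = a² - b² = 16 - 12 = 4, so c = 2.
Foci lie on the vertical axis through the center: (h, k ± c).

(-1, 10) and (-1, 14)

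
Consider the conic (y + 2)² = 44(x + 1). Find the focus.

Vertex (-1, -2); 4p = 44 so p = 11. Opens right.
Focus is p units from the vertex along the axis: (h + p, k).

(10, -2)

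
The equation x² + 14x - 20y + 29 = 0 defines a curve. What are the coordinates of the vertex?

Only x is squared. Complete the square in x: (x + 7)² = 20(y + 1).
Vertex (-7, -1); 4p = 20 so p = 5. Opens up.

(-7, -1)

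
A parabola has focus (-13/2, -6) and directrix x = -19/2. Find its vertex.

The vertex is the midpoint between the focus and the directrix along the axis of symmetry.
Axis is horizontal (directrix is vertical). Vertex x-coordinate = (-13/2 + (-19/2))/2 = -8; y-coordinate = -6.

(-8, -6)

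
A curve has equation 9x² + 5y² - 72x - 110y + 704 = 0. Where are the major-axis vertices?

(4, 8) and (4, 14)

9(x² - 8x) + 5(y² - 22y) = -704
Complete the square: 9(x - 4)² + 5(y - 11)² = -704 + 144 + 605 = 45
Divide by 45: (x - 4)²/5 + (y - 11)²/9 = 1
Ellipse, center (4, 11), major axis vertical; a² = 9, b² = 5.
a = 3. Vertices at (h, k ± a).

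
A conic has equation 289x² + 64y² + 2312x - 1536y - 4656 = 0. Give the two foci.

(-4, -3) and (-4, 27)

Group the x- and y-terms: 289(x² + 8x) + 64(y² - 24y) = 4656
Complete the square in x and y: 289(x + 4)² + 64(y - 12)² = 4656 + 4624 + 9216 = 18496
Dividing both sides by 18496: (x + 4)²/64 + (y - 12)²/289 = 1
Ellipse, center (-4, 12), major axis vertical; a² = 289, b² = 64.
c² = a² - b² = 289 - 64 = 225, so c = 15.
Foci lie on the vertical axis through the center: (h, k ± c).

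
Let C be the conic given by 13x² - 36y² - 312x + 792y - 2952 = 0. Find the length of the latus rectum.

13/3

Collect terms: 13(x² - 24x) -36(y² - 22y) = 2952
13(x - 12)² -36(y - 11)² = 2952 + 1872 - 4356 = 468
Dividing both sides by 468: (x - 12)²/36 - (y - 11)²/13 = 1
Hyperbola, center (12, 11), transverse axis horizontal; a² = 36, b² = 13.
Latus rectum length = 2b²/a = 2·13/6 = 13/3.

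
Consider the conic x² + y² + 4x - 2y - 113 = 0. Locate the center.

Group the x- and y-terms: (x² + 4x) + (y² - 2y) = 113
(x + 2)² + (y - 1)² = 113 + 4 + 1 = 118
So (x + 2)² + (y - 1)² = 118.
Circle centered at (-2, 1) with r² = 118.

(-2, 1)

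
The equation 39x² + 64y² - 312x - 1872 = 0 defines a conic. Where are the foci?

Collect terms: 39(x² - 8x) + 64y² = 1872
Complete the square in x and y: 39(x - 4)² + 64y² = 1872 + 624 + 0 = 2496
Divide through by 2496 to get (x - 4)²/64 + y²/39 = 1.
Ellipse, center (4, 0), major axis horizontal; a² = 64, b² = 39.
c² = a² - b² = 64 - 39 = 25, so c = 5.
Foci lie on the horizontal axis through the center: (h ± c, k).

(-1, 0) and (9, 0)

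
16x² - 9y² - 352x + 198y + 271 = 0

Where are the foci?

(1, 11) and (21, 11)

Rearranging, 16(x² - 22x) -9(y² - 22y) = -271.
Complete the square in x and y: 16(x - 11)² -9(y - 11)² = -271 + 1936 - 1089 = 576
Dividing both sides by 576: (x - 11)²/36 - (y - 11)²/64 = 1
Hyperbola, center (11, 11), transverse axis horizontal; a² = 36, b² = 64.
c² = a² + b² = 36 + 64 = 100, so c = 10.
Foci lie on the horizontal axis through the center: (h ± c, k).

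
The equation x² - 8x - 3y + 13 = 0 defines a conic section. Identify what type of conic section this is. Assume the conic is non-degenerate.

No xy term. Coefficients of x² and y² are A = 1, C = 0.
Exactly one squared variable ⇒ parabola.

parabola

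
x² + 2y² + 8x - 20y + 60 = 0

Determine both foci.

(-4 - √3, 5) and (-4 + √3, 5)

Rearranging, (x² + 8x) + 2(y² - 10y) = -60.
Complete the square in x and y: (x + 4)² + 2(y - 5)² = -60 + 16 + 50 = 6
Dividing both sides by 6: (x + 4)²/6 + (y - 5)²/3 = 1
Ellipse, center (-4, 5), major axis horizontal; a² = 6, b² = 3.
c² = a² - b² = 6 - 3 = 3, so c = √3.
Foci lie on the horizontal axis through the center: (h ± c, k).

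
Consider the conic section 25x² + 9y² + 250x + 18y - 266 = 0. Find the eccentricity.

25(x² + 10x) + 9(y² + 2y) = 266
Complete the square in x and y: 25(x + 5)² + 9(y + 1)² = 266 + 625 + 9 = 900
Dividing both sides by 900: (x + 5)²/36 + (y + 1)²/100 = 1
Ellipse, center (-5, -1), major axis vertical; a² = 100, b² = 36.
c² = a² - b² = 64, so c = 8.
e = c/a = 8/10 = 4/5.

e = 4/5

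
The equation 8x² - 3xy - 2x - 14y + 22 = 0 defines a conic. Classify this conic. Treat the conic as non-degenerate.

hyperbola

A = 8, B = -3, C = 0.
Discriminant B² − 4AC = (-3)² − 4·8·0 = 9.
B² − 4AC > 0 ⇒ hyperbola.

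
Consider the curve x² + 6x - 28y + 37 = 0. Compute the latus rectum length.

Only x is squared. Complete the square in x: (x + 3)² = 28(y - 1).
Vertex (-3, 1); 4p = 28 so p = 7. Opens up.
Latus rectum length = |4p| = 28.

28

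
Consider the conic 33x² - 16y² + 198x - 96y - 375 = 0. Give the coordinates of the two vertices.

(-7, -3) and (1, -3)

Rearranging, 33(x² + 6x) -16(y² + 6y) = 375.
Complete the square: 33(x + 3)² -16(y + 3)² = 375 + 297 - 144 = 528
Dividing both sides by 528: (x + 3)²/16 - (y + 3)²/33 = 1
Hyperbola, center (-3, -3), transverse axis horizontal; a² = 16, b² = 33.
a = 4. Vertices at (h ± a, k).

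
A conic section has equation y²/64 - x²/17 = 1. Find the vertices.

Center (0, 0). The positive term is the y-term, so the transverse axis is vertical; a² = 64, b² = 17.
a = 8. Vertices at (h, k ± a).

(0, -8) and (0, 8)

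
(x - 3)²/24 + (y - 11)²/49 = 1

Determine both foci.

Center (3, 11). The larger denominator 49 sits under the y-term, so the major axis is vertical; a² = 49, b² = 24.
c² = a² - b² = 49 - 24 = 25, so c = 5.
Foci lie on the vertical axis through the center: (h, k ± c).

(3, 6) and (3, 16)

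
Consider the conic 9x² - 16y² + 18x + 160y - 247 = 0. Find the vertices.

(-1, 2) and (-1, 8)

Rearranging, 9(x² + 2x) -16(y² - 10y) = 247.
Completing the square gives 9(x + 1)² -16(y - 5)² = 247 + 9 - 400 = -144.
Divide by -144: (y - 5)²/9 - (x + 1)²/16 = 1
Hyperbola, center (-1, 5), transverse axis vertical; a² = 9, b² = 16.
a = 3. Vertices at (h, k ± a).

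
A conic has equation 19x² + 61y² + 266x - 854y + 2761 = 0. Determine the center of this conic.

Rearranging, 19(x² + 14x) + 61(y² - 14y) = -2761.
19(x + 7)² + 61(y - 7)² = -2761 + 931 + 2989 = 1159
Divide by 1159: (x + 7)²/61 + (y - 7)²/19 = 1
Ellipse with center (-7, 7).

(-7, 7)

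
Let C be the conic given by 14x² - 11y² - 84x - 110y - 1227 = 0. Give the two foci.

Group the x- and y-terms: 14(x² - 6x) -11(y² + 10y) = 1227
Complete the square: 14(x - 3)² -11(y + 5)² = 1227 + 126 - 275 = 1078
Divide through by 1078 to get (x - 3)²/77 - (y + 5)²/98 = 1.
Hyperbola, center (3, -5), transverse axis horizontal; a² = 77, b² = 98.
c² = a² + b² = 77 + 98 = 175, so c = 5√7.
Foci lie on the horizontal axis through the center: (h ± c, k).

(3 - 5√7, -5) and (3 + 5√7, -5)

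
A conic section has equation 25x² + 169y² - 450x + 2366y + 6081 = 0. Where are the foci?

(-3, -7) and (21, -7)

Collect terms: 25(x² - 18x) + 169(y² + 14y) = -6081
Complete the square in x and y: 25(x - 9)² + 169(y + 7)² = -6081 + 2025 + 8281 = 4225
Divide by 4225: (x - 9)²/169 + (y + 7)²/25 = 1
Ellipse, center (9, -7), major axis horizontal; a² = 169, b² = 25.
c² = a² - b² = 169 - 25 = 144, so c = 12.
Foci lie on the horizontal axis through the center: (h ± c, k).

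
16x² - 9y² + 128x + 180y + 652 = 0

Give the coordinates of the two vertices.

(-4, -2) and (-4, 22)

Collect terms: 16(x² + 8x) -9(y² - 20y) = -652
Completing the square gives 16(x + 4)² -9(y - 10)² = -652 + 256 - 900 = -1296.
Divide by -1296: (y - 10)²/144 - (x + 4)²/81 = 1
Hyperbola, center (-4, 10), transverse axis vertical; a² = 144, b² = 81.
a = 12. Vertices at (h, k ± a).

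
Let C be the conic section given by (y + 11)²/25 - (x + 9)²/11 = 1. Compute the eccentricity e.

e = 6/5

Center (-9, -11). The positive term is the y-term, so the transverse axis is vertical; a² = 25, b² = 11.
c² = a² + b² = 36, so c = 6.
e = c/a = 6/5.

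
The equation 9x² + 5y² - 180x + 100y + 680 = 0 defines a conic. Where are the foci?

Group the x- and y-terms: 9(x² - 20x) + 5(y² + 20y) = -680
Completing the square gives 9(x - 10)² + 5(y + 10)² = -680 + 900 + 500 = 720.
Dividing both sides by 720: (x - 10)²/80 + (y + 10)²/144 = 1
Ellipse, center (10, -10), major axis vertical; a² = 144, b² = 80.
c² = a² - b² = 144 - 80 = 64, so c = 8.
Foci lie on the vertical axis through the center: (h, k ± c).

(10, -18) and (10, -2)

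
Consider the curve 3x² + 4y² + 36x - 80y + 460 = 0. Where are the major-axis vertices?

(-10, 10) and (-2, 10)

Collect terms: 3(x² + 12x) + 4(y² - 20y) = -460
Completing the square gives 3(x + 6)² + 4(y - 10)² = -460 + 108 + 400 = 48.
Divide by 48: (x + 6)²/16 + (y - 10)²/12 = 1
Ellipse, center (-6, 10), major axis horizontal; a² = 16, b² = 12.
a = 4. Vertices at (h ± a, k).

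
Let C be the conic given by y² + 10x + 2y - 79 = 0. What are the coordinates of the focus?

Only y is squared. Complete the square in y: (y + 1)² = -10(x - 8).
Vertex (8, -1); 4p = -10 so p = -5/2. Opens left.
Focus is p units from the vertex along the axis: (h + p, k).

(11/2, -1)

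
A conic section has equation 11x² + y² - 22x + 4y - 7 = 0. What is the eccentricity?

e = √110/11

Rearranging, 11(x² - 2x) + (y² + 4y) = 7.
Complete the square in x and y: 11(x - 1)² + (y + 2)² = 7 + 11 + 4 = 22
Divide by 22: (x - 1)²/2 + (y + 2)²/22 = 1
Ellipse, center (1, -2), major axis vertical; a² = 22, b² = 2.
c² = a² - b² = 20, so c = 2√5.
e = c/a = 2√5/√22 = √110/11.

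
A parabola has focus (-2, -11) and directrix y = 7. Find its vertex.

The vertex is the midpoint between the focus and the directrix along the axis of symmetry.
Axis is vertical (directrix is horizontal). Vertex y-coordinate = (-11 + 7)/2 = -2; x-coordinate = -2.

(-2, -2)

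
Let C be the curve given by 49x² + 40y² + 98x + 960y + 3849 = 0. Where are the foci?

Group the x- and y-terms: 49(x² + 2x) + 40(y² + 24y) = -3849
49(x + 1)² + 40(y + 12)² = -3849 + 49 + 5760 = 1960
Dividing both sides by 1960: (x + 1)²/40 + (y + 12)²/49 = 1
Ellipse, center (-1, -12), major axis vertical; a² = 49, b² = 40.
c² = a² - b² = 49 - 40 = 9, so c = 3.
Foci lie on the vertical axis through the center: (h, k ± c).

(-1, -15) and (-1, -9)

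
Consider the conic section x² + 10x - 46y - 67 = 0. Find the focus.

(-5, 19/2)

Only x is squared. Complete the square in x: (x + 5)² = 46(y + 2).
Vertex (-5, -2); 4p = 46 so p = 23/2. Opens up.
Focus is p units from the vertex along the axis: (h, k + p).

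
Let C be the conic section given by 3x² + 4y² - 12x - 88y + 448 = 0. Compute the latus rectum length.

6

Collect terms: 3(x² - 4x) + 4(y² - 22y) = -448
Complete the square in x and y: 3(x - 2)² + 4(y - 11)² = -448 + 12 + 484 = 48
Divide through by 48 to get (x - 2)²/16 + (y - 11)²/12 = 1.
Ellipse, center (2, 11), major axis horizontal; a² = 16, b² = 12.
Latus rectum length = 2b²/a = 2·12/4 = 6.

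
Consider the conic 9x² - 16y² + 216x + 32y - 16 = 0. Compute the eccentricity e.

e = 5/4

Rearranging, 9(x² + 24x) -16(y² - 2y) = 16.
Complete the square in x and y: 9(x + 12)² -16(y - 1)² = 16 + 1296 - 16 = 1296
Divide by 1296: (x + 12)²/144 - (y - 1)²/81 = 1
Hyperbola, center (-12, 1), transverse axis horizontal; a² = 144, b² = 81.
c² = a² + b² = 225, so c = 15.
e = c/a = 15/12 = 5/4.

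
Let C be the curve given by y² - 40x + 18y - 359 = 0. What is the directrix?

x = -21

Only y is squared. Complete the square in y: (y + 9)² = 40(x + 11).
Vertex (-11, -9); 4p = 40 so p = 10. Opens right.
Directrix is the vertical line x = h − p = -11 − (10) = -21.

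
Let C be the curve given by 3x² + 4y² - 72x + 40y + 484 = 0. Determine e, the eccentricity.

Rearranging, 3(x² - 24x) + 4(y² + 10y) = -484.
Complete the square in x and y: 3(x - 12)² + 4(y + 5)² = -484 + 432 + 100 = 48
Dividing both sides by 48: (x - 12)²/16 + (y + 5)²/12 = 1
Ellipse, center (12, -5), major axis horizontal; a² = 16, b² = 12.
c² = a² - b² = 4, so c = 2.
e = c/a = 2/4 = 1/2.

e = 1/2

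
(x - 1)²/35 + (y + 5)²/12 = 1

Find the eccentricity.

e = √805/35

Center (1, -5). The larger denominator 35 sits under the x-term, so the major axis is horizontal; a² = 35, b² = 12.
c² = a² - b² = 23, so c = √23.
e = c/a = √23/√35 = √805/35.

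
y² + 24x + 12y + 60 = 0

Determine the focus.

Only y is squared. Complete the square in y: (y + 6)² = -24(x + 1).
Vertex (-1, -6); 4p = -24 so p = -6. Opens left.
Focus is p units from the vertex along the axis: (h + p, k).

(-7, -6)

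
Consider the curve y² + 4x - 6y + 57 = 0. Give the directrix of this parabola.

x = -11

Only y is squared. Complete the square in y: (y - 3)² = -4(x + 12).
Vertex (-12, 3); 4p = -4 so p = -1. Opens left.
Directrix is the vertical line x = h − p = -12 − (-1) = -11.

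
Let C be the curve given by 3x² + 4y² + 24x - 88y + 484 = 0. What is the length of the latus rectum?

6

Rearranging, 3(x² + 8x) + 4(y² - 22y) = -484.
Complete the square in x and y: 3(x + 4)² + 4(y - 11)² = -484 + 48 + 484 = 48
Divide through by 48 to get (x + 4)²/16 + (y - 11)²/12 = 1.
Ellipse, center (-4, 11), major axis horizontal; a² = 16, b² = 12.
Latus rectum length = 2b²/a = 2·12/4 = 6.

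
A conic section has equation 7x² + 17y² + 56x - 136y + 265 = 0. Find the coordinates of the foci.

(-4 - √10, 4) and (-4 + √10, 4)

7(x² + 8x) + 17(y² - 8y) = -265
Completing the square gives 7(x + 4)² + 17(y - 4)² = -265 + 112 + 272 = 119.
Divide through by 119 to get (x + 4)²/17 + (y - 4)²/7 = 1.
Ellipse, center (-4, 4), major axis horizontal; a² = 17, b² = 7.
c² = a² - b² = 17 - 7 = 10, so c = √10.
Foci lie on the horizontal axis through the center: (h ± c, k).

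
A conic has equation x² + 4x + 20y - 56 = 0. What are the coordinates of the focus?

Only x is squared. Complete the square in x: (x + 2)² = -20(y - 3).
Vertex (-2, 3); 4p = -20 so p = -5. Opens down.
Focus is p units from the vertex along the axis: (h, k + p).

(-2, -2)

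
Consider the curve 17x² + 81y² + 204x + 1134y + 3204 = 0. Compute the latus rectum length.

34/9

Collect terms: 17(x² + 12x) + 81(y² + 14y) = -3204
17(x + 6)² + 81(y + 7)² = -3204 + 612 + 3969 = 1377
Divide through by 1377 to get (x + 6)²/81 + (y + 7)²/17 = 1.
Ellipse, center (-6, -7), major axis horizontal; a² = 81, b² = 17.
Latus rectum length = 2b²/a = 2·17/9 = 34/9.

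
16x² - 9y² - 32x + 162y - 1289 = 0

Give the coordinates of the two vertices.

Group the x- and y-terms: 16(x² - 2x) -9(y² - 18y) = 1289
Complete the square: 16(x - 1)² -9(y - 9)² = 1289 + 16 - 729 = 576
Divide by 576: (x - 1)²/36 - (y - 9)²/64 = 1
Hyperbola, center (1, 9), transverse axis horizontal; a² = 36, b² = 64.
a = 6. Vertices at (h ± a, k).

(-5, 9) and (7, 9)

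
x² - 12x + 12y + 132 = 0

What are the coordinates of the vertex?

(6, -8)

Only x is squared. Complete the square in x: (x - 6)² = -12(y + 8).
Vertex (6, -8); 4p = -12 so p = -3. Opens down.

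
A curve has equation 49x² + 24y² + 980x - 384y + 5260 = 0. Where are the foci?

(-10, 3) and (-10, 13)

Rearranging, 49(x² + 20x) + 24(y² - 16y) = -5260.
49(x + 10)² + 24(y - 8)² = -5260 + 4900 + 1536 = 1176
Divide through by 1176 to get (x + 10)²/24 + (y - 8)²/49 = 1.
Ellipse, center (-10, 8), major axis vertical; a² = 49, b² = 24.
c² = a² - b² = 49 - 24 = 25, so c = 5.
Foci lie on the vertical axis through the center: (h, k ± c).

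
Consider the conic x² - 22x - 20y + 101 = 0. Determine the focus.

Only x is squared. Complete the square in x: (x - 11)² = 20(y + 1).
Vertex (11, -1); 4p = 20 so p = 5. Opens up.
Focus is p units from the vertex along the axis: (h, k + p).

(11, 4)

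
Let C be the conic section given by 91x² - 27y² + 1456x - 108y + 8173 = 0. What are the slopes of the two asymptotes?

Group: 91(x² + 16x) -27(y² + 4y) = -8173
91(x + 8)² -27(y + 2)² = -8173 + 5824 - 108 = -2457
Divide through by -2457 to get (y + 2)²/91 - (x + 8)²/27 = 1.
Hyperbola, center (-8, -2), transverse axis vertical; a² = 91, b² = 27.
For a vertical hyperbola the asymptotes have slope ±a/b.
Here that is ±√91/3√3 = ±√273/9.

√273/9 and -√273/9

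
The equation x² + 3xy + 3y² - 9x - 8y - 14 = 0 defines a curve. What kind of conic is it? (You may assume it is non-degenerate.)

ellipse

A = 1, B = 3, C = 3.
Discriminant B² − 4AC = 3² − 4·1·3 = -3.
B² − 4AC < 0 ⇒ ellipse.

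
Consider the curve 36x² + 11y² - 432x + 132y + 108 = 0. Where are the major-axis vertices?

Group the x- and y-terms: 36(x² - 12x) + 11(y² + 12y) = -108
Complete the square in x and y: 36(x - 6)² + 11(y + 6)² = -108 + 1296 + 396 = 1584
Divide through by 1584 to get (x - 6)²/44 + (y + 6)²/144 = 1.
Ellipse, center (6, -6), major axis vertical; a² = 144, b² = 44.
a = 12. Vertices at (h, k ± a).

(6, -18) and (6, 6)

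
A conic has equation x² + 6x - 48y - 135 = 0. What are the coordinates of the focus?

(-3, 9)

Only x is squared. Complete the square in x: (x + 3)² = 48(y + 3).
Vertex (-3, -3); 4p = 48 so p = 12. Opens up.
Focus is p units from the vertex along the axis: (h, k + p).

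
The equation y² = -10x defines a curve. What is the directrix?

Vertex (0, 0); 4p = -10 so p = -5/2. Opens left.
Directrix is the vertical line x = h − p = 0 − (-5/2) = 5/2.

x = 5/2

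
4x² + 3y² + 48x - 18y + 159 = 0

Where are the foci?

Group: 4(x² + 12x) + 3(y² - 6y) = -159
4(x + 6)² + 3(y - 3)² = -159 + 144 + 27 = 12
Divide by 12: (x + 6)²/3 + (y - 3)²/4 = 1
Ellipse, center (-6, 3), major axis vertical; a² = 4, b² = 3.
c² = a² - b² = 4 - 3 = 1, so c = 1.
Foci lie on the vertical axis through the center: (h, k ± c).

(-6, 2) and (-6, 4)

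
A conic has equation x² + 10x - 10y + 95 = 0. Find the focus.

Only x is squared. Complete the square in x: (x + 5)² = 10(y - 7).
Vertex (-5, 7); 4p = 10 so p = 5/2. Opens up.
Focus is p units from the vertex along the axis: (h, k + p).

(-5, 19/2)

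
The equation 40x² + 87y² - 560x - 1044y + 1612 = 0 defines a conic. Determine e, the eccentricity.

Group: 40(x² - 14x) + 87(y² - 12y) = -1612
Complete the square in x and y: 40(x - 7)² + 87(y - 6)² = -1612 + 1960 + 3132 = 3480
Divide by 3480: (x - 7)²/87 + (y - 6)²/40 = 1
Ellipse, center (7, 6), major axis horizontal; a² = 87, b² = 40.
c² = a² - b² = 47, so c = √47.
e = c/a = √47/√87 = √4089/87.

e = √4089/87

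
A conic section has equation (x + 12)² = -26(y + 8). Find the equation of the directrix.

Vertex (-12, -8); 4p = -26 so p = -13/2. Opens down.
Directrix is the horizontal line y = k − p = -8 − (-13/2) = -3/2.

y = -3/2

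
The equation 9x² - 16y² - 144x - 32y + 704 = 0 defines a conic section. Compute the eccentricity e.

9(x² - 16x) -16(y² + 2y) = -704
9(x - 8)² -16(y + 1)² = -704 + 576 - 16 = -144
Dividing both sides by -144: (y + 1)²/9 - (x - 8)²/16 = 1
Hyperbola, center (8, -1), transverse axis vertical; a² = 9, b² = 16.
c² = a² + b² = 25, so c = 5.
e = c/a = 5/3.

e = 5/3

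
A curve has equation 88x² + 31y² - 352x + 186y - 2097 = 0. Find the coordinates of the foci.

Group the x- and y-terms: 88(x² - 4x) + 31(y² + 6y) = 2097
88(x - 2)² + 31(y + 3)² = 2097 + 352 + 279 = 2728
Divide by 2728: (x - 2)²/31 + (y + 3)²/88 = 1
Ellipse, center (2, -3), major axis vertical; a² = 88, b² = 31.
c² = a² - b² = 88 - 31 = 57, so c = √57.
Foci lie on the vertical axis through the center: (h, k ± c).

(2, -3 - √57) and (2, -3 + √57)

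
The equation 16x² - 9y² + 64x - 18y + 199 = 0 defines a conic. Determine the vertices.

(-2, -5) and (-2, 3)

Collect terms: 16(x² + 4x) -9(y² + 2y) = -199
Completing the square gives 16(x + 2)² -9(y + 1)² = -199 + 64 - 9 = -144.
Dividing both sides by -144: (y + 1)²/16 - (x + 2)²/9 = 1
Hyperbola, center (-2, -1), transverse axis vertical; a² = 16, b² = 9.
a = 4. Vertices at (h, k ± a).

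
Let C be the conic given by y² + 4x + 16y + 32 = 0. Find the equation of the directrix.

x = 9

Only y is squared. Complete the square in y: (y + 8)² = -4(x - 8).
Vertex (8, -8); 4p = -4 so p = -1. Opens left.
Directrix is the vertical line x = h − p = 8 − (-1) = 9.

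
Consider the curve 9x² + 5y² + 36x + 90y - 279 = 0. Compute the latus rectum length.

40/3

Rearranging, 9(x² + 4x) + 5(y² + 18y) = 279.
9(x + 2)² + 5(y + 9)² = 279 + 36 + 405 = 720
Divide by 720: (x + 2)²/80 + (y + 9)²/144 = 1
Ellipse, center (-2, -9), major axis vertical; a² = 144, b² = 80.
Latus rectum length = 2b²/a = 2·80/12 = 40/3.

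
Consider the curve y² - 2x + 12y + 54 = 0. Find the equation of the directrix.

x = 17/2

Only y is squared. Complete the square in y: (y + 6)² = 2(x - 9).
Vertex (9, -6); 4p = 2 so p = 1/2. Opens right.
Directrix is the vertical line x = h − p = 9 − (1/2) = 17/2.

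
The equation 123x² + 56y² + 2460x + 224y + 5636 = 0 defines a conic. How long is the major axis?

2√123

123(x² + 20x) + 56(y² + 4y) = -5636
Completing the square gives 123(x + 10)² + 56(y + 2)² = -5636 + 12300 + 224 = 6888.
Divide through by 6888 to get (x + 10)²/56 + (y + 2)²/123 = 1.
Ellipse, center (-10, -2), major axis vertical; a² = 123, b² = 56.
a² = 123 so a = √123; the major axis has length 2a = 2√123.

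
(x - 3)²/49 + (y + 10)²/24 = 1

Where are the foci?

(-2, -10) and (8, -10)

Center (3, -10). The larger denominator 49 sits under the x-term, so the major axis is horizontal; a² = 49, b² = 24.
c² = a² - b² = 49 - 24 = 25, so c = 5.
Foci lie on the horizontal axis through the center: (h ± c, k).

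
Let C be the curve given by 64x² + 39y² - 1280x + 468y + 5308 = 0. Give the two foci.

64(x² - 20x) + 39(y² + 12y) = -5308
Completing the square gives 64(x - 10)² + 39(y + 6)² = -5308 + 6400 + 1404 = 2496.
Divide by 2496: (x - 10)²/39 + (y + 6)²/64 = 1
Ellipse, center (10, -6), major axis vertical; a² = 64, b² = 39.
c² = a² - b² = 64 - 39 = 25, so c = 5.
Foci lie on the vertical axis through the center: (h, k ± c).

(10, -11) and (10, -1)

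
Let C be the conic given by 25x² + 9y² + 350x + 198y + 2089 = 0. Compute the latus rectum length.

18/5

25(x² + 14x) + 9(y² + 22y) = -2089
Complete the square in x and y: 25(x + 7)² + 9(y + 11)² = -2089 + 1225 + 1089 = 225
Dividing both sides by 225: (x + 7)²/9 + (y + 11)²/25 = 1
Ellipse, center (-7, -11), major axis vertical; a² = 25, b² = 9.
Latus rectum length = 2b²/a = 2·9/5 = 18/5.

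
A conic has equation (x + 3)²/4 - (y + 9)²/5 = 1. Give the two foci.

Center (-3, -9). The positive term is the x-term, so the transverse axis is horizontal; a² = 4, b² = 5.
c² = a² + b² = 4 + 5 = 9, so c = 3.
Foci lie on the horizontal axis through the center: (h ± c, k).

(-6, -9) and (0, -9)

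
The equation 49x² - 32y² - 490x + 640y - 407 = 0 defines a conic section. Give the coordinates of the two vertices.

(5, 3) and (5, 17)

Group: 49(x² - 10x) -32(y² - 20y) = 407
Complete the square: 49(x - 5)² -32(y - 10)² = 407 + 1225 - 3200 = -1568
Divide by -1568: (y - 10)²/49 - (x - 5)²/32 = 1
Hyperbola, center (5, 10), transverse axis vertical; a² = 49, b² = 32.
a = 7. Vertices at (h, k ± a).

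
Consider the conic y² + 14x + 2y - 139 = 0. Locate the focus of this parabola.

Only y is squared. Complete the square in y: (y + 1)² = -14(x - 10).
Vertex (10, -1); 4p = -14 so p = -7/2. Opens left.
Focus is p units from the vertex along the axis: (h + p, k).

(13/2, -1)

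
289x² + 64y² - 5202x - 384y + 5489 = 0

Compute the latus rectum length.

Group: 289(x² - 18x) + 64(y² - 6y) = -5489
289(x - 9)² + 64(y - 3)² = -5489 + 23409 + 576 = 18496
Divide through by 18496 to get (x - 9)²/64 + (y - 3)²/289 = 1.
Ellipse, center (9, 3), major axis vertical; a² = 289, b² = 64.
Latus rectum length = 2b²/a = 2·64/17 = 128/17.

128/17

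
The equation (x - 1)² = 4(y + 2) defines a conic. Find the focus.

(1, -1)

Vertex (1, -2); 4p = 4 so p = 1. Opens up.
Focus is p units from the vertex along the axis: (h, k + p).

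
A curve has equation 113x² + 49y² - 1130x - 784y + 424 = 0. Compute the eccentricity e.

e = 8√113/113

Group the x- and y-terms: 113(x² - 10x) + 49(y² - 16y) = -424
Complete the square: 113(x - 5)² + 49(y - 8)² = -424 + 2825 + 3136 = 5537
Divide through by 5537 to get (x - 5)²/49 + (y - 8)²/113 = 1.
Ellipse, center (5, 8), major axis vertical; a² = 113, b² = 49.
c² = a² - b² = 64, so c = 8.
e = c/a = 8/√113 = 8√113/113.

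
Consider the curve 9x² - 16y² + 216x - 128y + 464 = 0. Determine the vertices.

Group: 9(x² + 24x) -16(y² + 8y) = -464
Complete the square in x and y: 9(x + 12)² -16(y + 4)² = -464 + 1296 - 256 = 576
Divide through by 576 to get (x + 12)²/64 - (y + 4)²/36 = 1.
Hyperbola, center (-12, -4), transverse axis horizontal; a² = 64, b² = 36.
a = 8. Vertices at (h ± a, k).

(-20, -4) and (-4, -4)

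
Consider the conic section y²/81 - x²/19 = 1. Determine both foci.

Center (0, 0). The positive term is the y-term, so the transverse axis is vertical; a² = 81, b² = 19.
c² = a² + b² = 81 + 19 = 100, so c = 10.
Foci lie on the vertical axis through the center: (h, k ± c).

(0, -10) and (0, 10)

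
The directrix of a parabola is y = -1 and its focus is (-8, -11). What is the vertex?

The vertex is the midpoint between the focus and the directrix along the axis of symmetry.
Axis is vertical (directrix is horizontal). Vertex y-coordinate = (-11 + (-1))/2 = -6; x-coordinate = -8.

(-8, -6)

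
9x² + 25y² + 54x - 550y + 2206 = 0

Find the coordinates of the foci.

Group the x- and y-terms: 9(x² + 6x) + 25(y² - 22y) = -2206
Complete the square: 9(x + 3)² + 25(y - 11)² = -2206 + 81 + 3025 = 900
Divide by 900: (x + 3)²/100 + (y - 11)²/36 = 1
Ellipse, center (-3, 11), major axis horizontal; a² = 100, b² = 36.
c² = a² - b² = 100 - 36 = 64, so c = 8.
Foci lie on the horizontal axis through the center: (h ± c, k).

(-11, 11) and (5, 11)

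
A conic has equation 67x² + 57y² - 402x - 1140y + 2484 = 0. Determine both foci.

Group: 67(x² - 6x) + 57(y² - 20y) = -2484
Complete the square: 67(x - 3)² + 57(y - 10)² = -2484 + 603 + 5700 = 3819
Divide by 3819: (x - 3)²/57 + (y - 10)²/67 = 1
Ellipse, center (3, 10), major axis vertical; a² = 67, b² = 57.
c² = a² - b² = 67 - 57 = 10, so c = √10.
Foci lie on the vertical axis through the center: (h, k ± c).

(3, 10 - √10) and (3, 10 + √10)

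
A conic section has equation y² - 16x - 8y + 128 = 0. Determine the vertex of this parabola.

Only y is squared. Complete the square in y: (y - 4)² = 16(x - 7).
Vertex (7, 4); 4p = 16 so p = 4. Opens right.

(7, 4)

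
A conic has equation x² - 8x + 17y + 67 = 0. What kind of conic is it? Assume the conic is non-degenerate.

parabola

No xy term. Coefficients of x² and y² are A = 1, C = 0.
Exactly one squared variable ⇒ parabola.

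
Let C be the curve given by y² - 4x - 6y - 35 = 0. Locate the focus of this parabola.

Only y is squared. Complete the square in y: (y - 3)² = 4(x + 11).
Vertex (-11, 3); 4p = 4 so p = 1. Opens right.
Focus is p units from the vertex along the axis: (h + p, k).

(-10, 3)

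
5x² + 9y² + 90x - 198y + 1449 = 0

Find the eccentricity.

e = 2/3

Group the x- and y-terms: 5(x² + 18x) + 9(y² - 22y) = -1449
Completing the square gives 5(x + 9)² + 9(y - 11)² = -1449 + 405 + 1089 = 45.
Divide through by 45 to get (x + 9)²/9 + (y - 11)²/5 = 1.
Ellipse, center (-9, 11), major axis horizontal; a² = 9, b² = 5.
c² = a² - b² = 4, so c = 2.
e = c/a = 2/3.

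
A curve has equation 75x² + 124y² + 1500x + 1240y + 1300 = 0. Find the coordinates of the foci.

Rearranging, 75(x² + 20x) + 124(y² + 10y) = -1300.
75(x + 10)² + 124(y + 5)² = -1300 + 7500 + 3100 = 9300
Divide through by 9300 to get (x + 10)²/124 + (y + 5)²/75 = 1.
Ellipse, center (-10, -5), major axis horizontal; a² = 124, b² = 75.
c² = a² - b² = 124 - 75 = 49, so c = 7.
Foci lie on the horizontal axis through the center: (h ± c, k).

(-17, -5) and (-3, -5)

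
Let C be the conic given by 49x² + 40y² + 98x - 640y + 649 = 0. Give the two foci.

Group: 49(x² + 2x) + 40(y² - 16y) = -649
Complete the square in x and y: 49(x + 1)² + 40(y - 8)² = -649 + 49 + 2560 = 1960
Dividing both sides by 1960: (x + 1)²/40 + (y - 8)²/49 = 1
Ellipse, center (-1, 8), major axis vertical; a² = 49, b² = 40.
c² = a² - b² = 49 - 40 = 9, so c = 3.
Foci lie on the vertical axis through the center: (h, k ± c).

(-1, 5) and (-1, 11)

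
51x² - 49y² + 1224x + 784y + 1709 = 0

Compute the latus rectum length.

51(x² + 24x) -49(y² - 16y) = -1709
Complete the square in x and y: 51(x + 12)² -49(y - 8)² = -1709 + 7344 - 3136 = 2499
Divide by 2499: (x + 12)²/49 - (y - 8)²/51 = 1
Hyperbola, center (-12, 8), transverse axis horizontal; a² = 49, b² = 51.
Latus rectum length = 2b²/a = 2·51/7 = 102/7.

102/7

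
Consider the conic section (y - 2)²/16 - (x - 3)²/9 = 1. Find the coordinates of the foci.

Center (3, 2). The positive term is the y-term, so the transverse axis is vertical; a² = 16, b² = 9.
c² = a² + b² = 16 + 9 = 25, so c = 5.
Foci lie on the vertical axis through the center: (h, k ± c).

(3, -3) and (3, 7)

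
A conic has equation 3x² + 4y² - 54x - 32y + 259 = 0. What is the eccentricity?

Group: 3(x² - 18x) + 4(y² - 8y) = -259
3(x - 9)² + 4(y - 4)² = -259 + 243 + 64 = 48
Dividing both sides by 48: (x - 9)²/16 + (y - 4)²/12 = 1
Ellipse, center (9, 4), major axis horizontal; a² = 16, b² = 12.
c² = a² - b² = 4, so c = 2.
e = c/a = 2/4 = 1/2.

e = 1/2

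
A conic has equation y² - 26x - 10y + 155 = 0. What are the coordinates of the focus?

(23/2, 5)

Only y is squared. Complete the square in y: (y - 5)² = 26(x - 5).
Vertex (5, 5); 4p = 26 so p = 13/2. Opens right.
Focus is p units from the vertex along the axis: (h + p, k).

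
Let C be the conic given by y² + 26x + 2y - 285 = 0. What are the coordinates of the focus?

Only y is squared. Complete the square in y: (y + 1)² = -26(x - 11).
Vertex (11, -1); 4p = -26 so p = -13/2. Opens left.
Focus is p units from the vertex along the axis: (h + p, k).

(9/2, -1)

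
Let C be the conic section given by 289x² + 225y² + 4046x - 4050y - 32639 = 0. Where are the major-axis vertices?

289(x² + 14x) + 225(y² - 18y) = 32639
289(x + 7)² + 225(y - 9)² = 32639 + 14161 + 18225 = 65025
Divide by 65025: (x + 7)²/225 + (y - 9)²/289 = 1
Ellipse, center (-7, 9), major axis vertical; a² = 289, b² = 225.
a = 17. Vertices at (h, k ± a).

(-7, -8) and (-7, 26)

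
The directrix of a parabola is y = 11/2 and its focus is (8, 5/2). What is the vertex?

The vertex is the midpoint between the focus and the directrix along the axis of symmetry.
Axis is vertical (directrix is horizontal). Vertex y-coordinate = (5/2 + 11/2)/2 = 4; x-coordinate = 8.

(8, 4)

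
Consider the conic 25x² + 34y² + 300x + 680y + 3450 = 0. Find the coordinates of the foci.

(-9, -10) and (-3, -10)

Group: 25(x² + 12x) + 34(y² + 20y) = -3450
Complete the square in x and y: 25(x + 6)² + 34(y + 10)² = -3450 + 900 + 3400 = 850
Divide through by 850 to get (x + 6)²/34 + (y + 10)²/25 = 1.
Ellipse, center (-6, -10), major axis horizontal; a² = 34, b² = 25.
c² = a² - b² = 34 - 25 = 9, so c = 3.
Foci lie on the horizontal axis through the center: (h ± c, k).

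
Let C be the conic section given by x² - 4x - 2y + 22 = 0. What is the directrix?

Only x is squared. Complete the square in x: (x - 2)² = 2(y - 9).
Vertex (2, 9); 4p = 2 so p = 1/2. Opens up.
Directrix is the horizontal line y = k − p = 9 − (1/2) = 17/2.

y = 17/2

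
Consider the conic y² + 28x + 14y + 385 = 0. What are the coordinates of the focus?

Only y is squared. Complete the square in y: (y + 7)² = -28(x + 12).
Vertex (-12, -7); 4p = -28 so p = -7. Opens left.
Focus is p units from the vertex along the axis: (h + p, k).

(-19, -7)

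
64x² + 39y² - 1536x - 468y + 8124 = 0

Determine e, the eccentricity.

64(x² - 24x) + 39(y² - 12y) = -8124
Complete the square in x and y: 64(x - 12)² + 39(y - 6)² = -8124 + 9216 + 1404 = 2496
Divide through by 2496 to get (x - 12)²/39 + (y - 6)²/64 = 1.
Ellipse, center (12, 6), major axis vertical; a² = 64, b² = 39.
c² = a² - b² = 25, so c = 5.
e = c/a = 5/8.

e = 5/8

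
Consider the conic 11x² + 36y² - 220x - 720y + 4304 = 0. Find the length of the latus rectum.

11/3

11(x² - 20x) + 36(y² - 20y) = -4304
Complete the square in x and y: 11(x - 10)² + 36(y - 10)² = -4304 + 1100 + 3600 = 396
Divide by 396: (x - 10)²/36 + (y - 10)²/11 = 1
Ellipse, center (10, 10), major axis horizontal; a² = 36, b² = 11.
Latus rectum length = 2b²/a = 2·11/6 = 11/3.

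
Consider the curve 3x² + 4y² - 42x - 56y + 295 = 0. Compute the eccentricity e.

e = 1/2

Collect terms: 3(x² - 14x) + 4(y² - 14y) = -295
3(x - 7)² + 4(y - 7)² = -295 + 147 + 196 = 48
Dividing both sides by 48: (x - 7)²/16 + (y - 7)²/12 = 1
Ellipse, center (7, 7), major axis horizontal; a² = 16, b² = 12.
c² = a² - b² = 4, so c = 2.
e = c/a = 2/4 = 1/2.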